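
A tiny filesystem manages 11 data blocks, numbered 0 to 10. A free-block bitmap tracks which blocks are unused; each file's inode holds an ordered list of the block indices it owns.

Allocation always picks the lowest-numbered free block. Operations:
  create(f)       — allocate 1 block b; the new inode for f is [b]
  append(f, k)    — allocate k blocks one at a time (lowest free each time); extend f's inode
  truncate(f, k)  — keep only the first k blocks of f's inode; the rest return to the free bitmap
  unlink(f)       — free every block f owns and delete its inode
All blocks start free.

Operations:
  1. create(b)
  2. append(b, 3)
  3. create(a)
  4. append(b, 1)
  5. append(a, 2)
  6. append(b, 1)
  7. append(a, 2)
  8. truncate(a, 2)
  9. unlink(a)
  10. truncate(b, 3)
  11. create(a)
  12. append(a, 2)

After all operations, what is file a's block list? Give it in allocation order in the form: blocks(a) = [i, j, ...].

blocks(a) = [3, 4, 5]

[1] create(b) — b=0 (map F..........)
[2] append(b, 3) — b=0,1,2,3 (map FFFF.......)
[3] create(a) — a=4 b=0,1,2,3 (map FFFFF......)
[4] append(b, 1) — a=4 b=0,1,2,3,5 (map FFFFFF.....)
[5] append(a, 2) — a=4,6,7 b=0,1,2,3,5 (map FFFFFFFF...)
[6] append(b, 1) — a=4,6,7 b=0,1,2,3,5,8 (map FFFFFFFFF..)
[7] append(a, 2) — a=4,6,7,9,10 b=0,1,2,3,5,8 (map FFFFFFFFFFF)
[8] truncate(a, 2) — a=4,6 b=0,1,2,3,5,8 (map FFFFFFF.F..)
[9] unlink(a) — b=0,1,2,3,5,8 (map FFFF.F..F..)
[10] truncate(b, 3) — b=0,1,2 (map FFF........)
[11] create(a) — a=3 b=0,1,2 (map FFFF.......)
[12] append(a, 2) — a=3,4,5 b=0,1,2 (map FFFFFF.....)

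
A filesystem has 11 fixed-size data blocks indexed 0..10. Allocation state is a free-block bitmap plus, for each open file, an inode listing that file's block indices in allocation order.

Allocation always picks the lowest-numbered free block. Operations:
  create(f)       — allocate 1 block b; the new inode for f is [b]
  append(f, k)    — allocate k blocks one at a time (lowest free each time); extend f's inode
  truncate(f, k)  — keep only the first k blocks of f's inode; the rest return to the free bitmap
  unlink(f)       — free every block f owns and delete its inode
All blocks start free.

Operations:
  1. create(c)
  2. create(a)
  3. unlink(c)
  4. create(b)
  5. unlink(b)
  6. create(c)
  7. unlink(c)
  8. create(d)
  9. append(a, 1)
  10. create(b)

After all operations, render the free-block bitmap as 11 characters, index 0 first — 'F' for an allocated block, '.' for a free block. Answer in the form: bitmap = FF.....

bitmap = FFFF.......

after create(c) → c:[0]  free=[F..........]
after create(a) → a:[1], c:[0]  free=[FF.........]
after unlink(c) → a:[1]  free=[.F.........]
after create(b) → a:[1], b:[0]  free=[FF.........]
after unlink(b) → a:[1]  free=[.F.........]
after create(c) → a:[1], c:[0]  free=[FF.........]
after unlink(c) → a:[1]  free=[.F.........]
after create(d) → a:[1], d:[0]  free=[FF.........]
after append(a, 1) → a:[1, 2], d:[0]  free=[FFF........]
after create(b) → a:[1, 2], b:[3], d:[0]  free=[FFFF.......]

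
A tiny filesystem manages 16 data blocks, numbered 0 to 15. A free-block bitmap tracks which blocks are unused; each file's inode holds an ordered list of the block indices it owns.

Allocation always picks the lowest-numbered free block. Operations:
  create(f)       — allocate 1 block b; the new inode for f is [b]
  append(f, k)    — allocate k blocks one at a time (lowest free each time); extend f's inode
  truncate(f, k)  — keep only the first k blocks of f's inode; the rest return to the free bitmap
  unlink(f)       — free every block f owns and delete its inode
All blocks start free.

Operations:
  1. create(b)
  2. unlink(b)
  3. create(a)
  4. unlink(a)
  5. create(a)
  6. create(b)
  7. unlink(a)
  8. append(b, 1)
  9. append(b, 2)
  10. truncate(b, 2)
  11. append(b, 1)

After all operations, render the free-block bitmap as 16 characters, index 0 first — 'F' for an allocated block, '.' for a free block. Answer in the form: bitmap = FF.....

bitmap = FFF.............

after create(b) → b:[0]  free=[F...............]
after unlink(b) →   free=[................]
after create(a) → a:[0]  free=[F...............]
after unlink(a) →   free=[................]
after create(a) → a:[0]  free=[F...............]
after create(b) → a:[0], b:[1]  free=[FF..............]
after unlink(a) → b:[1]  free=[.F..............]
after append(b, 1) → b:[1, 0]  free=[FF..............]
after append(b, 2) → b:[1, 0, 2, 3]  free=[FFFF............]
after truncate(b, 2) → b:[1, 0]  free=[FF..............]
after append(b, 1) → b:[1, 0, 2]  free=[FFF.............]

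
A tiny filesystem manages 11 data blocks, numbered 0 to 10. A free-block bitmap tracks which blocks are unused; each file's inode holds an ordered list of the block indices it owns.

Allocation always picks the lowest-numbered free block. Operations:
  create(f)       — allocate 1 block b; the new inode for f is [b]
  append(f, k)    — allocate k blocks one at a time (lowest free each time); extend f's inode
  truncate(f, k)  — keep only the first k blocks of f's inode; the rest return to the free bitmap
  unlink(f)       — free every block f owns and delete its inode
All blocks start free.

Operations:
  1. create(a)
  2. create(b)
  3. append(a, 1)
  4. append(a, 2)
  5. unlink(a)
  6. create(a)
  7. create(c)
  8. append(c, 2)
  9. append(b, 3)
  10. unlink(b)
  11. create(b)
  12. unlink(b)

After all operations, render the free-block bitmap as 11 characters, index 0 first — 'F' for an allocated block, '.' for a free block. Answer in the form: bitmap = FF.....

bitmap = F.FFF......

  1. create(a)  ⇒  F..........  {a→[0]}
  2. create(b)  ⇒  FF.........  {a→[0]; b→[1]}
  3. append(a, 1)  ⇒  FFF........  {a→[0, 2]; b→[1]}
  4. append(a, 2)  ⇒  FFFFF......  {a→[0, 2, 3, 4]; b→[1]}
  5. unlink(a)  ⇒  .F.........  {b→[1]}
  6. create(a)  ⇒  FF.........  {a→[0]; b→[1]}
  7. create(c)  ⇒  FFF........  {a→[0]; b→[1]; c→[2]}
  8. append(c, 2)  ⇒  FFFFF......  {a→[0]; b→[1]; c→[2, 3, 4]}
  9. append(b, 3)  ⇒  FFFFFFFF...  {a→[0]; b→[1, 5, 6, 7]; c→[2, 3, 4]}
  10. unlink(b)  ⇒  F.FFF......  {a→[0]; c→[2, 3, 4]}
  11. create(b)  ⇒  FFFFF......  {a→[0]; b→[1]; c→[2, 3, 4]}
  12. unlink(b)  ⇒  F.FFF......  {a→[0]; c→[2, 3, 4]}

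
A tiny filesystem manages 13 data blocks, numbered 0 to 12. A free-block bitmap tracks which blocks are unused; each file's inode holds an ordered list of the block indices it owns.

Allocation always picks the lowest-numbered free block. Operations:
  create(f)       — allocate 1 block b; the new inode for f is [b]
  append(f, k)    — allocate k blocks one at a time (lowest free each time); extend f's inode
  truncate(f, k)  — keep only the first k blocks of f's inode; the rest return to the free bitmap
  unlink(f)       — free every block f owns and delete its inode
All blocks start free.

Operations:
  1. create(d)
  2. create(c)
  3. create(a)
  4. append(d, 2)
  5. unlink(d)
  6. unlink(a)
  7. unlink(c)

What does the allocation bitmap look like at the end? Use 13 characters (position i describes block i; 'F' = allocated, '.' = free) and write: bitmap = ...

after create(d) → d:[0]  free=[F............]
after create(c) → c:[1], d:[0]  free=[FF...........]
after create(a) → a:[2], c:[1], d:[0]  free=[FFF..........]
after append(d, 2) → a:[2], c:[1], d:[0, 3, 4]  free=[FFFFF........]
after unlink(d) → a:[2], c:[1]  free=[.FF..........]
after unlink(a) → c:[1]  free=[.F...........]
after unlink(c) →   free=[.............]

bitmap = .............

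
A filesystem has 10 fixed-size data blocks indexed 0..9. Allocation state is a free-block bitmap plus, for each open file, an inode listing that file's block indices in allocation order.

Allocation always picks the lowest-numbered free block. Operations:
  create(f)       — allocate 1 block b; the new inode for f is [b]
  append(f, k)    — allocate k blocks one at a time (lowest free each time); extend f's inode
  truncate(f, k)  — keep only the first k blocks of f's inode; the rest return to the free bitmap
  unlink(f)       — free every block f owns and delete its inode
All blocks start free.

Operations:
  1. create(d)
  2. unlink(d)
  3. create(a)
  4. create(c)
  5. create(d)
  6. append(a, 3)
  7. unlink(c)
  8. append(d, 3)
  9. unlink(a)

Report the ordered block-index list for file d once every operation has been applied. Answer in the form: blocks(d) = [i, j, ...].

blocks(d) = [2, 1, 6, 7]

create(d): bitmap=F......... | d=[0]
unlink(d): bitmap=.......... | 
create(a): bitmap=F......... | a=[0]
create(c): bitmap=FF........ | a=[0] c=[1]
create(d): bitmap=FFF....... | a=[0] c=[1] d=[2]
append(a, 3): bitmap=FFFFFF.... | a=[0, 3, 4, 5] c=[1] d=[2]
unlink(c): bitmap=F.FFFF.... | a=[0, 3, 4, 5] d=[2]
append(d, 3): bitmap=FFFFFFFF.. | a=[0, 3, 4, 5] d=[2, 1, 6, 7]
unlink(a): bitmap=.FF...FF.. | d=[2, 1, 6, 7]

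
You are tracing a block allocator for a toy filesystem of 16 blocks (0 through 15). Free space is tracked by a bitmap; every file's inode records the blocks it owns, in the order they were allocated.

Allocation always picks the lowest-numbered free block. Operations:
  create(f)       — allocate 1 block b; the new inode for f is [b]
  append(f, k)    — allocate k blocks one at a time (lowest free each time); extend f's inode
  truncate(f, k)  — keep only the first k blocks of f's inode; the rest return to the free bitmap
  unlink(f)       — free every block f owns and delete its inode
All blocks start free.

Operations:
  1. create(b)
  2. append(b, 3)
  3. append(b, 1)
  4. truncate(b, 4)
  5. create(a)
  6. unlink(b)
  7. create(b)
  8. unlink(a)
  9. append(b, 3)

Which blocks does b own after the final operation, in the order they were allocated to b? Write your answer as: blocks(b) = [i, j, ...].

blocks(b) = [0, 1, 2, 3]

create(b): bitmap=F............... | b=[0]
append(b, 3): bitmap=FFFF............ | b=[0, 1, 2, 3]
append(b, 1): bitmap=FFFFF........... | b=[0, 1, 2, 3, 4]
truncate(b, 4): bitmap=FFFF............ | b=[0, 1, 2, 3]
create(a): bitmap=FFFFF........... | a=[4] b=[0, 1, 2, 3]
unlink(b): bitmap=....F........... | a=[4]
create(b): bitmap=F...F........... | a=[4] b=[0]
unlink(a): bitmap=F............... | b=[0]
append(b, 3): bitmap=FFFF............ | b=[0, 1, 2, 3]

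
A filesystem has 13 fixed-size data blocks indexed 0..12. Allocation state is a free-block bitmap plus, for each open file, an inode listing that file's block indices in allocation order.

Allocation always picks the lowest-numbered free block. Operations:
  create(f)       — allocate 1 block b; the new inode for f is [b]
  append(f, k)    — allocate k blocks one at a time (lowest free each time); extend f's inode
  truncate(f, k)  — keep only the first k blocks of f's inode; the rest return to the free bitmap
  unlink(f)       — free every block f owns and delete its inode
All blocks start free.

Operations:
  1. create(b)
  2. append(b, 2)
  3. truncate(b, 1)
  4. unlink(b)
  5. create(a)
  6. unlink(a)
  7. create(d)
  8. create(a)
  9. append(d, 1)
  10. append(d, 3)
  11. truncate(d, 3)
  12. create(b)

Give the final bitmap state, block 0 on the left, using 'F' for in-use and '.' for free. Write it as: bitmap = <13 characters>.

after create(b) → b:[0]  free=[F............]
after append(b, 2) → b:[0, 1, 2]  free=[FFF..........]
after truncate(b, 1) → b:[0]  free=[F............]
after unlink(b) →   free=[.............]
after create(a) → a:[0]  free=[F............]
after unlink(a) →   free=[.............]
after create(d) → d:[0]  free=[F............]
after create(a) → a:[1], d:[0]  free=[FF...........]
after append(d, 1) → a:[1], d:[0, 2]  free=[FFF..........]
after append(d, 3) → a:[1], d:[0, 2, 3, 4, 5]  free=[FFFFFF.......]
after truncate(d, 3) → a:[1], d:[0, 2, 3]  free=[FFFF.........]
after create(b) → a:[1], b:[4], d:[0, 2, 3]  free=[FFFFF........]

bitmap = FFFFF........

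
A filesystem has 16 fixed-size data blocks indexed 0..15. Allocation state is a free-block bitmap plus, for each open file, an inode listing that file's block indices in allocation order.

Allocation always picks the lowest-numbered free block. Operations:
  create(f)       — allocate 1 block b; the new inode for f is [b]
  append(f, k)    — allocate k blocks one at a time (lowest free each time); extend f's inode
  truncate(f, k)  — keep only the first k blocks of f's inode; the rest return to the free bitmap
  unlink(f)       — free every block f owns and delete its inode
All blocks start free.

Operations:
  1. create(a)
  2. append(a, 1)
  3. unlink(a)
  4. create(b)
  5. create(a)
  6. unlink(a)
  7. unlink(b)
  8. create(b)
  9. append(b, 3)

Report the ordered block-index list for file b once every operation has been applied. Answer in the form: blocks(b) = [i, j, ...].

blocks(b) = [0, 1, 2, 3]

create(a): bitmap=F............... | a=[0]
append(a, 1): bitmap=FF.............. | a=[0, 1]
unlink(a): bitmap=................ | 
create(b): bitmap=F............... | b=[0]
create(a): bitmap=FF.............. | a=[1] b=[0]
unlink(a): bitmap=F............... | b=[0]
unlink(b): bitmap=................ | 
create(b): bitmap=F............... | b=[0]
append(b, 3): bitmap=FFFF............ | b=[0, 1, 2, 3]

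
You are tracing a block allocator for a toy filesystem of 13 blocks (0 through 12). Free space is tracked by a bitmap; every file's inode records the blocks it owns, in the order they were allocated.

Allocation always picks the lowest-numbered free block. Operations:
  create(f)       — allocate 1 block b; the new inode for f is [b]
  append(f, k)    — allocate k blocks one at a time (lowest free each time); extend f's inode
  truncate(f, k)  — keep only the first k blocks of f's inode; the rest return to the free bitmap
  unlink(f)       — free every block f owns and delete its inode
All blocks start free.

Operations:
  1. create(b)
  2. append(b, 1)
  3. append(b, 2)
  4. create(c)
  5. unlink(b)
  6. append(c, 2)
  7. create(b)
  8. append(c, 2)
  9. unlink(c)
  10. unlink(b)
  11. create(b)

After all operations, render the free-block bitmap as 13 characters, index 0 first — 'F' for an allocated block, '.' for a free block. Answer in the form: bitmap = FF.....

bitmap = F............

  1. create(b)  ⇒  F............  {b→[0]}
  2. append(b, 1)  ⇒  FF...........  {b→[0, 1]}
  3. append(b, 2)  ⇒  FFFF.........  {b→[0, 1, 2, 3]}
  4. create(c)  ⇒  FFFFF........  {b→[0, 1, 2, 3]; c→[4]}
  5. unlink(b)  ⇒  ....F........  {c→[4]}
  6. append(c, 2)  ⇒  FF..F........  {c→[4, 0, 1]}
  7. create(b)  ⇒  FFF.F........  {b→[2]; c→[4, 0, 1]}
  8. append(c, 2)  ⇒  FFFFFF.......  {b→[2]; c→[4, 0, 1, 3, 5]}
  9. unlink(c)  ⇒  ..F..........  {b→[2]}
  10. unlink(b)  ⇒  .............  {}
  11. create(b)  ⇒  F............  {b→[0]}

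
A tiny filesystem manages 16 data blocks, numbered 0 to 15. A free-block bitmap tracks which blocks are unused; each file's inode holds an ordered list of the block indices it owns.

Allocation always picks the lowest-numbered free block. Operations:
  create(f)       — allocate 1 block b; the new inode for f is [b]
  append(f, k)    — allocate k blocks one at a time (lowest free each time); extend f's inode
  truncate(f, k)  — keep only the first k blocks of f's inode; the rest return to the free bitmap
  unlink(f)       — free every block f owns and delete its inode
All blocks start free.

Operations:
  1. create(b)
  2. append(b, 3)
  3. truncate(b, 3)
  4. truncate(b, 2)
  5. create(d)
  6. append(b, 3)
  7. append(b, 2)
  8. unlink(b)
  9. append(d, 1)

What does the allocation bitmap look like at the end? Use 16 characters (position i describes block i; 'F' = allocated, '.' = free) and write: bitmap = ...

bitmap = F.F.............

[1] create(b) — b=0 (map F...............)
[2] append(b, 3) — b=0,1,2,3 (map FFFF............)
[3] truncate(b, 3) — b=0,1,2 (map FFF.............)
[4] truncate(b, 2) — b=0,1 (map FF..............)
[5] create(d) — b=0,1 d=2 (map FFF.............)
[6] append(b, 3) — b=0,1,3,4,5 d=2 (map FFFFFF..........)
[7] append(b, 2) — b=0,1,3,4,5,6,7 d=2 (map FFFFFFFF........)
[8] unlink(b) — d=2 (map ..F.............)
[9] append(d, 1) — d=2,0 (map F.F.............)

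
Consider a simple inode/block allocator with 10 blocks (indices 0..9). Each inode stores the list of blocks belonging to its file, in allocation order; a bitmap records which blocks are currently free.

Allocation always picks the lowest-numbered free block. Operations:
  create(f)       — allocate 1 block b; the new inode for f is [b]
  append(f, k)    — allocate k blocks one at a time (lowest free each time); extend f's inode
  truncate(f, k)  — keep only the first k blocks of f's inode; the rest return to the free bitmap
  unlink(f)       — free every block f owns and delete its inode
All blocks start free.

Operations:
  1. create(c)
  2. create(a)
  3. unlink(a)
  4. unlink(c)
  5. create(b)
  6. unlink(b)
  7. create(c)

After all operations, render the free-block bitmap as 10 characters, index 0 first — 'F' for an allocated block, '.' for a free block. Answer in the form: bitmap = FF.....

bitmap = F.........

after create(c) → c:[0]  free=[F.........]
after create(a) → a:[1], c:[0]  free=[FF........]
after unlink(a) → c:[0]  free=[F.........]
after unlink(c) →   free=[..........]
after create(b) → b:[0]  free=[F.........]
after unlink(b) →   free=[..........]
after create(c) → c:[0]  free=[F.........]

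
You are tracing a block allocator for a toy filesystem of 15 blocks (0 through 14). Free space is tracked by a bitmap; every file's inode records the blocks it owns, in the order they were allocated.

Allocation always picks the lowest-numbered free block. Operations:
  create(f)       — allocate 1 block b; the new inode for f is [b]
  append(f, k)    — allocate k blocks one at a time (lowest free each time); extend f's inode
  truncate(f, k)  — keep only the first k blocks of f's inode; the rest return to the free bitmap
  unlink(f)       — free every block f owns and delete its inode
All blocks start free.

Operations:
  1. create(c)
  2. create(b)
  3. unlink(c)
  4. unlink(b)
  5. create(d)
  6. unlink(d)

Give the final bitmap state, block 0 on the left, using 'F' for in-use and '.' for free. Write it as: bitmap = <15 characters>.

[1] create(c) — c=0 (map F..............)
[2] create(b) — b=1 c=0 (map FF.............)
[3] unlink(c) — b=1 (map .F.............)
[4] unlink(b) —  (map ...............)
[5] create(d) — d=0 (map F..............)
[6] unlink(d) —  (map ...............)

bitmap = ...............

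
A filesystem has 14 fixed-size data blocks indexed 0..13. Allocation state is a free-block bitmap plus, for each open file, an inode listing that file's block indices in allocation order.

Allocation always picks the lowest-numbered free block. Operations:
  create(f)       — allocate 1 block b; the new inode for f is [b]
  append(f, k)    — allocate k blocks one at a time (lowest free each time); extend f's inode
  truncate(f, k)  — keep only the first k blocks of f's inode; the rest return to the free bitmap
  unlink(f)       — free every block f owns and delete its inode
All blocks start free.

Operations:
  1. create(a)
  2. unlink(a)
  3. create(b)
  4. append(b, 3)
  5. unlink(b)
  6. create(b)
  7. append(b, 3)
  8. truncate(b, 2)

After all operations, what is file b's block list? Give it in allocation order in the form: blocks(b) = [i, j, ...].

create(a): bitmap=F............. | a=[0]
unlink(a): bitmap=.............. | 
create(b): bitmap=F............. | b=[0]
append(b, 3): bitmap=FFFF.......... | b=[0, 1, 2, 3]
unlink(b): bitmap=.............. | 
create(b): bitmap=F............. | b=[0]
append(b, 3): bitmap=FFFF.......... | b=[0, 1, 2, 3]
truncate(b, 2): bitmap=FF............ | b=[0, 1]

blocks(b) = [0, 1]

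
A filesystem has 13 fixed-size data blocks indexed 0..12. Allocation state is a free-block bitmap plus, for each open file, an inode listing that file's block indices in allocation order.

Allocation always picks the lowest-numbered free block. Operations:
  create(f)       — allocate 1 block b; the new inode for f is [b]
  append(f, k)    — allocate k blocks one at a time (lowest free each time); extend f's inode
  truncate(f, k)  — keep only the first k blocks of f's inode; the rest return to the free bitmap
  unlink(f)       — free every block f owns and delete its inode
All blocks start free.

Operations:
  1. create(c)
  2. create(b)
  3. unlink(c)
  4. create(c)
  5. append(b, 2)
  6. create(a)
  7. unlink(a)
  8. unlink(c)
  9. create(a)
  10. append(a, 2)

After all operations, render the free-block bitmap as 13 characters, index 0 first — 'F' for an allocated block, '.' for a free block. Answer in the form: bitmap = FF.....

bitmap = FFFFFF.......

after create(c) → c:[0]  free=[F............]
after create(b) → b:[1], c:[0]  free=[FF...........]
after unlink(c) → b:[1]  free=[.F...........]
after create(c) → b:[1], c:[0]  free=[FF...........]
after append(b, 2) → b:[1, 2, 3], c:[0]  free=[FFFF.........]
after create(a) → a:[4], b:[1, 2, 3], c:[0]  free=[FFFFF........]
after unlink(a) → b:[1, 2, 3], c:[0]  free=[FFFF.........]
after unlink(c) → b:[1, 2, 3]  free=[.FFF.........]
after create(a) → a:[0], b:[1, 2, 3]  free=[FFFF.........]
after append(a, 2) → a:[0, 4, 5], b:[1, 2, 3]  free=[FFFFFF.......]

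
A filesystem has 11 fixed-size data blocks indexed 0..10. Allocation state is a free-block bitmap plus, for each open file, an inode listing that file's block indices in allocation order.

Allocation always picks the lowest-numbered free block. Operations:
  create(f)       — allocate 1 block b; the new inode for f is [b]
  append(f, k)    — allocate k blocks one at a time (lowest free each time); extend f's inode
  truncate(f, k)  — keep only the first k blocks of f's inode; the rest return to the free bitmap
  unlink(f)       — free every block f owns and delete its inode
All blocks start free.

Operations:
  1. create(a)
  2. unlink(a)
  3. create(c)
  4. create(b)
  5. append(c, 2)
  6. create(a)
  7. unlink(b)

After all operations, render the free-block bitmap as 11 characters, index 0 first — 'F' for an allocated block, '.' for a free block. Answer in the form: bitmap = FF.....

bitmap = F.FFF......

[1] create(a) — a=0 (map F..........)
[2] unlink(a) —  (map ...........)
[3] create(c) — c=0 (map F..........)
[4] create(b) — b=1 c=0 (map FF.........)
[5] append(c, 2) — b=1 c=0,2,3 (map FFFF.......)
[6] create(a) — a=4 b=1 c=0,2,3 (map FFFFF......)
[7] unlink(b) — a=4 c=0,2,3 (map F.FFF......)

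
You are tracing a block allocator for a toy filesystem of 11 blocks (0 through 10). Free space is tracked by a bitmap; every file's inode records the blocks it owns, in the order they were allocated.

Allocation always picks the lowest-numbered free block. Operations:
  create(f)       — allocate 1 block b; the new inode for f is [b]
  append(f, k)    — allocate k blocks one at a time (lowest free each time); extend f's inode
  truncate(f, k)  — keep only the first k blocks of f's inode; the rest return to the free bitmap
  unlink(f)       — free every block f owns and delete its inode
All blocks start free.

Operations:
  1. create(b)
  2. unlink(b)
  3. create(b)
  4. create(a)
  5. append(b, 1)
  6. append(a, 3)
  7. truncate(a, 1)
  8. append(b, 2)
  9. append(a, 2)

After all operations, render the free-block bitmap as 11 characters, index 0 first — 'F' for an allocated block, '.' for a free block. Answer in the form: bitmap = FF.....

[1] create(b) — b=0 (map F..........)
[2] unlink(b) —  (map ...........)
[3] create(b) — b=0 (map F..........)
[4] create(a) — a=1 b=0 (map FF.........)
[5] append(b, 1) — a=1 b=0,2 (map FFF........)
[6] append(a, 3) — a=1,3,4,5 b=0,2 (map FFFFFF.....)
[7] truncate(a, 1) — a=1 b=0,2 (map FFF........)
[8] append(b, 2) — a=1 b=0,2,3,4 (map FFFFF......)
[9] append(a, 2) — a=1,5,6 b=0,2,3,4 (map FFFFFFF....)

bitmap = FFFFFFF....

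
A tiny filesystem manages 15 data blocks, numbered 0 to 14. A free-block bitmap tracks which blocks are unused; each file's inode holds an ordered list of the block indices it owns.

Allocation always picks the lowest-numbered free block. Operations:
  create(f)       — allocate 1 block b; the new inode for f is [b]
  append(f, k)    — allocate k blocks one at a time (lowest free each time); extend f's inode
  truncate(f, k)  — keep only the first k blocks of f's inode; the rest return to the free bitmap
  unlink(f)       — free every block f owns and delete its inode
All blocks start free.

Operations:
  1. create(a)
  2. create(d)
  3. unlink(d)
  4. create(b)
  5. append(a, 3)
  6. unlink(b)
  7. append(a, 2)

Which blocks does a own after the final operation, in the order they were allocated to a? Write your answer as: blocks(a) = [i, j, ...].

blocks(a) = [0, 2, 3, 4, 1, 5]

  1. create(a)  ⇒  F..............  {a→[0]}
  2. create(d)  ⇒  FF.............  {a→[0]; d→[1]}
  3. unlink(d)  ⇒  F..............  {a→[0]}
  4. create(b)  ⇒  FF.............  {a→[0]; b→[1]}
  5. append(a, 3)  ⇒  FFFFF..........  {a→[0, 2, 3, 4]; b→[1]}
  6. unlink(b)  ⇒  F.FFF..........  {a→[0, 2, 3, 4]}
  7. append(a, 2)  ⇒  FFFFFF.........  {a→[0, 2, 3, 4, 1, 5]}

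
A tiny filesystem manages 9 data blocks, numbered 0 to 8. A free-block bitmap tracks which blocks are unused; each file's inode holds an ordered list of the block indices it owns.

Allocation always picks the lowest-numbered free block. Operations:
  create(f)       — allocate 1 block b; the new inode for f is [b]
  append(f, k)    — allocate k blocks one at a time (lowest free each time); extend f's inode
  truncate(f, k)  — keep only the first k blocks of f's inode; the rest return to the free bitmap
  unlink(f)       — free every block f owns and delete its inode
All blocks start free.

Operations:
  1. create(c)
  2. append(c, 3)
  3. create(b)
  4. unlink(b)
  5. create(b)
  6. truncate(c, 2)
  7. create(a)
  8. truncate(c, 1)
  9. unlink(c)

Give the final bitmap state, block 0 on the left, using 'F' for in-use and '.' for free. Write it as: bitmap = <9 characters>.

  1. create(c)  ⇒  F........  {c→[0]}
  2. append(c, 3)  ⇒  FFFF.....  {c→[0, 1, 2, 3]}
  3. create(b)  ⇒  FFFFF....  {b→[4]; c→[0, 1, 2, 3]}
  4. unlink(b)  ⇒  FFFF.....  {c→[0, 1, 2, 3]}
  5. create(b)  ⇒  FFFFF....  {b→[4]; c→[0, 1, 2, 3]}
  6. truncate(c, 2)  ⇒  FF..F....  {b→[4]; c→[0, 1]}
  7. create(a)  ⇒  FFF.F....  {a→[2]; b→[4]; c→[0, 1]}
  8. truncate(c, 1)  ⇒  F.F.F....  {a→[2]; b→[4]; c→[0]}
  9. unlink(c)  ⇒  ..F.F....  {a→[2]; b→[4]}

bitmap = ..F.F....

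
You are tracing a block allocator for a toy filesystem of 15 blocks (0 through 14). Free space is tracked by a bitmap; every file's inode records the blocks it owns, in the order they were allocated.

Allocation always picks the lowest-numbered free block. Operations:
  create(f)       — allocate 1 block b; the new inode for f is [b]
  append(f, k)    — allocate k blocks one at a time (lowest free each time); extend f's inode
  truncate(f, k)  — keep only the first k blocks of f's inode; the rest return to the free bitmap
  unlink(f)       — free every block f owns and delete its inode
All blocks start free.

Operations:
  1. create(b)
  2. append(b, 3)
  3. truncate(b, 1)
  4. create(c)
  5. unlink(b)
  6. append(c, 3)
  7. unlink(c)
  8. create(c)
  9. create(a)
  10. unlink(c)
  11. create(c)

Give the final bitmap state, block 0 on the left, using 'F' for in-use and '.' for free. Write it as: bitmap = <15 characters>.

bitmap = FF.............

  1. create(b)  ⇒  F..............  {b→[0]}
  2. append(b, 3)  ⇒  FFFF...........  {b→[0, 1, 2, 3]}
  3. truncate(b, 1)  ⇒  F..............  {b→[0]}
  4. create(c)  ⇒  FF.............  {b→[0]; c→[1]}
  5. unlink(b)  ⇒  .F.............  {c→[1]}
  6. append(c, 3)  ⇒  FFFF...........  {c→[1, 0, 2, 3]}
  7. unlink(c)  ⇒  ...............  {}
  8. create(c)  ⇒  F..............  {c→[0]}
  9. create(a)  ⇒  FF.............  {a→[1]; c→[0]}
  10. unlink(c)  ⇒  .F.............  {a→[1]}
  11. create(c)  ⇒  FF.............  {a→[1]; c→[0]}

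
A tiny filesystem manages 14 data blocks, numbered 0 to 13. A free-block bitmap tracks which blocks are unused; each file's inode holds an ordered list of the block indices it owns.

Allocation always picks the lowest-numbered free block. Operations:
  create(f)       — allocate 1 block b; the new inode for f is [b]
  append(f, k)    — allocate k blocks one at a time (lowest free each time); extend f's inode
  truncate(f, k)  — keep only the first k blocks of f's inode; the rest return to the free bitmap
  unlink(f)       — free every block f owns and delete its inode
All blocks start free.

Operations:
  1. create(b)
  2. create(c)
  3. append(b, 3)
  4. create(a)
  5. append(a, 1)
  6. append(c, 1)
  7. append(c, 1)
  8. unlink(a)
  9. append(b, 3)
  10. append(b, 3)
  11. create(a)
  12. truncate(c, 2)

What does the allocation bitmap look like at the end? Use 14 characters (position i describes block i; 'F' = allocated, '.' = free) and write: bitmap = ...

[1] create(b) — b=0 (map F.............)
[2] create(c) — b=0 c=1 (map FF............)
[3] append(b, 3) — b=0,2,3,4 c=1 (map FFFFF.........)
[4] create(a) — a=5 b=0,2,3,4 c=1 (map FFFFFF........)
[5] append(a, 1) — a=5,6 b=0,2,3,4 c=1 (map FFFFFFF.......)
[6] append(c, 1) — a=5,6 b=0,2,3,4 c=1,7 (map FFFFFFFF......)
[7] append(c, 1) — a=5,6 b=0,2,3,4 c=1,7,8 (map FFFFFFFFF.....)
[8] unlink(a) — b=0,2,3,4 c=1,7,8 (map FFFFF..FF.....)
[9] append(b, 3) — b=0,2,3,4,5,6,9 c=1,7,8 (map FFFFFFFFFF....)
[10] append(b, 3) — b=0,2,3,4,5,6,9,10,11,12 c=1,7,8 (map FFFFFFFFFFFFF.)
[11] create(a) — a=13 b=0,2,3,4,5,6,9,10,11,12 c=1,7,8 (map FFFFFFFFFFFFFF)
[12] truncate(c, 2) — a=13 b=0,2,3,4,5,6,9,10,11,12 c=1,7 (map FFFFFFFF.FFFFF)

bitmap = FFFFFFFF.FFFFF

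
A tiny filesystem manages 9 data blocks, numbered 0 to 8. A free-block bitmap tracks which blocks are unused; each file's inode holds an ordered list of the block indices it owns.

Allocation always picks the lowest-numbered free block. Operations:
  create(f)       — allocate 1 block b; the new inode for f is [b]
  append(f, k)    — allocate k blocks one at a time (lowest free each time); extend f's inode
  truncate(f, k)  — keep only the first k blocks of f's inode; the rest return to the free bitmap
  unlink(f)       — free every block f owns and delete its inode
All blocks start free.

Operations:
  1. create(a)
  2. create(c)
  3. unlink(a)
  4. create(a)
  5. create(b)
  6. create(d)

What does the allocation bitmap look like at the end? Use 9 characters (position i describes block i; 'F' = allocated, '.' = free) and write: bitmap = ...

create(a): bitmap=F........ | a=[0]
create(c): bitmap=FF....... | a=[0] c=[1]
unlink(a): bitmap=.F....... | c=[1]
create(a): bitmap=FF....... | a=[0] c=[1]
create(b): bitmap=FFF...... | a=[0] b=[2] c=[1]
create(d): bitmap=FFFF..... | a=[0] b=[2] c=[1] d=[3]

bitmap = FFFF.....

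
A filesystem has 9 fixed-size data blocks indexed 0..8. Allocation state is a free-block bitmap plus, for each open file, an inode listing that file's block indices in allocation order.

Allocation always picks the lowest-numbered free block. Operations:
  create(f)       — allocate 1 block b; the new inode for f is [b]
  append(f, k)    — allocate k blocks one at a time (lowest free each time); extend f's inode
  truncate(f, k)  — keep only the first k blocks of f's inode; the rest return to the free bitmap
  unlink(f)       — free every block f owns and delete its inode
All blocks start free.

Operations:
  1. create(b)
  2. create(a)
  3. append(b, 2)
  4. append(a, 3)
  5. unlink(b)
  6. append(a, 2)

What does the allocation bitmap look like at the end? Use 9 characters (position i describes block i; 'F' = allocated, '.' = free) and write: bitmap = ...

[1] create(b) — b=0 (map F........)
[2] create(a) — a=1 b=0 (map FF.......)
[3] append(b, 2) — a=1 b=0,2,3 (map FFFF.....)
[4] append(a, 3) — a=1,4,5,6 b=0,2,3 (map FFFFFFF..)
[5] unlink(b) — a=1,4,5,6 (map .F..FFF..)
[6] append(a, 2) — a=1,4,5,6,0,2 (map FFF.FFF..)

bitmap = FFF.FFF..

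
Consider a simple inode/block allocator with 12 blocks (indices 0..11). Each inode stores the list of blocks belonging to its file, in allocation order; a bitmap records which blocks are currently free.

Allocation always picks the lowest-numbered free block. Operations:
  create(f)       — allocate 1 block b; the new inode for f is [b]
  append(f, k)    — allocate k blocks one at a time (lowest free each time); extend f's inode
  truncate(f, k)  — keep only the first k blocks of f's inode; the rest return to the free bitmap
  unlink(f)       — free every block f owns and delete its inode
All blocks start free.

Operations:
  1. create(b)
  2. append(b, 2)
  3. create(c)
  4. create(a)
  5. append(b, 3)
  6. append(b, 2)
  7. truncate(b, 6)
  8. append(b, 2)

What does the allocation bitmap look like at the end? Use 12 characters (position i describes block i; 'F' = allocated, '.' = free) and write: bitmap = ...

bitmap = FFFFFFFFFF..

after create(b) → b:[0]  free=[F...........]
after append(b, 2) → b:[0, 1, 2]  free=[FFF.........]
after create(c) → b:[0, 1, 2], c:[3]  free=[FFFF........]
after create(a) → a:[4], b:[0, 1, 2], c:[3]  free=[FFFFF.......]
after append(b, 3) → a:[4], b:[0, 1, 2, 5, 6, 7], c:[3]  free=[FFFFFFFF....]
after append(b, 2) → a:[4], b:[0, 1, 2, 5, 6, 7, 8, 9], c:[3]  free=[FFFFFFFFFF..]
after truncate(b, 6) → a:[4], b:[0, 1, 2, 5, 6, 7], c:[3]  free=[FFFFFFFF....]
after append(b, 2) → a:[4], b:[0, 1, 2, 5, 6, 7, 8, 9], c:[3]  free=[FFFFFFFFFF..]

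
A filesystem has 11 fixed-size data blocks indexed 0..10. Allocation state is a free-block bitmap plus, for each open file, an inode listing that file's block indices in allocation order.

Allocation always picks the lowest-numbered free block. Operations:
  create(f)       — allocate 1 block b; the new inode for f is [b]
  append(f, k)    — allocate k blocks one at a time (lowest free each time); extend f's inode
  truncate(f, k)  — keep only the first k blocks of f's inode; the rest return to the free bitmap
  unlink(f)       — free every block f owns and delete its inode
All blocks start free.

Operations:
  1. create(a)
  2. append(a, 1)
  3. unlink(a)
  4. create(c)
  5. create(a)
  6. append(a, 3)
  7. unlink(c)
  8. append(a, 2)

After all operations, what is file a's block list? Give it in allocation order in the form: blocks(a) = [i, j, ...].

blocks(a) = [1, 2, 3, 4, 0, 5]

after create(a) → a:[0]  free=[F..........]
after append(a, 1) → a:[0, 1]  free=[FF.........]
after unlink(a) →   free=[...........]
after create(c) → c:[0]  free=[F..........]
after create(a) → a:[1], c:[0]  free=[FF.........]
after append(a, 3) → a:[1, 2, 3, 4], c:[0]  free=[FFFFF......]
after unlink(c) → a:[1, 2, 3, 4]  free=[.FFFF......]
after append(a, 2) → a:[1, 2, 3, 4, 0, 5]  free=[FFFFFF.....]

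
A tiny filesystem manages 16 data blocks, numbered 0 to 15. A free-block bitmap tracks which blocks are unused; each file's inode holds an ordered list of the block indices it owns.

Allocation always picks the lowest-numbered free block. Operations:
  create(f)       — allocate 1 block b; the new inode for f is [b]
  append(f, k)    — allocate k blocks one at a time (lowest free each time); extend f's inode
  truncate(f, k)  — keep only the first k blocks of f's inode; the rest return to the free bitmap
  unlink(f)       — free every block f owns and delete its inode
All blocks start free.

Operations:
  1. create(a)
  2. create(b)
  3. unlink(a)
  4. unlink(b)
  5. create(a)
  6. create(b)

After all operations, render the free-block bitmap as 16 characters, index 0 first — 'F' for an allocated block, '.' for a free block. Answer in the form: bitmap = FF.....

  1. create(a)  ⇒  F...............  {a→[0]}
  2. create(b)  ⇒  FF..............  {a→[0]; b→[1]}
  3. unlink(a)  ⇒  .F..............  {b→[1]}
  4. unlink(b)  ⇒  ................  {}
  5. create(a)  ⇒  F...............  {a→[0]}
  6. create(b)  ⇒  FF..............  {a→[0]; b→[1]}

bitmap = FF..............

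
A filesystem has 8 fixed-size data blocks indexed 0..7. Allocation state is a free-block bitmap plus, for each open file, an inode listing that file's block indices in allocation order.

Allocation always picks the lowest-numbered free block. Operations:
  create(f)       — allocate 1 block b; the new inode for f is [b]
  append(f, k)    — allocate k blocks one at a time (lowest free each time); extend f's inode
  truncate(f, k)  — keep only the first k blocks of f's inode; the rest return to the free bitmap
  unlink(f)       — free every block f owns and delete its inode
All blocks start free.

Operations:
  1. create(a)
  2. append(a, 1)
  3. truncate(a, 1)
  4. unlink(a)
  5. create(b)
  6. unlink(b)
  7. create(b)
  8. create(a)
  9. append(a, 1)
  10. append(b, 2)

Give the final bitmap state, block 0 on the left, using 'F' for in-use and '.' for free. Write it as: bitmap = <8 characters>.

bitmap = FFFFF...

create(a): bitmap=F....... | a=[0]
append(a, 1): bitmap=FF...... | a=[0, 1]
truncate(a, 1): bitmap=F....... | a=[0]
unlink(a): bitmap=........ | 
create(b): bitmap=F....... | b=[0]
unlink(b): bitmap=........ | 
create(b): bitmap=F....... | b=[0]
create(a): bitmap=FF...... | a=[1] b=[0]
append(a, 1): bitmap=FFF..... | a=[1, 2] b=[0]
append(b, 2): bitmap=FFFFF... | a=[1, 2] b=[0, 3, 4]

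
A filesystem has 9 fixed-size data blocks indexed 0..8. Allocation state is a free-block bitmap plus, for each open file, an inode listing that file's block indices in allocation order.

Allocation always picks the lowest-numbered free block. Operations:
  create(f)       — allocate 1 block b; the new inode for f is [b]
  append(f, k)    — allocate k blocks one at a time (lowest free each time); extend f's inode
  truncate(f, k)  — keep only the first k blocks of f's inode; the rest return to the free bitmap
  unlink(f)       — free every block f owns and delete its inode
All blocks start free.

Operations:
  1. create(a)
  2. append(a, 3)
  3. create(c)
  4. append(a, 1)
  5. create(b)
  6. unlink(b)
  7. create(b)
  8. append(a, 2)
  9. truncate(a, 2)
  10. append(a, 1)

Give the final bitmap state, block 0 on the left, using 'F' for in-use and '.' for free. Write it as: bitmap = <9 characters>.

bitmap = FFF.F.F..

[1] create(a) — a=0 (map F........)
[2] append(a, 3) — a=0,1,2,3 (map FFFF.....)
[3] create(c) — a=0,1,2,3 c=4 (map FFFFF....)
[4] append(a, 1) — a=0,1,2,3,5 c=4 (map FFFFFF...)
[5] create(b) — a=0,1,2,3,5 b=6 c=4 (map FFFFFFF..)
[6] unlink(b) — a=0,1,2,3,5 c=4 (map FFFFFF...)
[7] create(b) — a=0,1,2,3,5 b=6 c=4 (map FFFFFFF..)
[8] append(a, 2) — a=0,1,2,3,5,7,8 b=6 c=4 (map FFFFFFFFF)
[9] truncate(a, 2) — a=0,1 b=6 c=4 (map FF..F.F..)
[10] append(a, 1) — a=0,1,2 b=6 c=4 (map FFF.F.F..)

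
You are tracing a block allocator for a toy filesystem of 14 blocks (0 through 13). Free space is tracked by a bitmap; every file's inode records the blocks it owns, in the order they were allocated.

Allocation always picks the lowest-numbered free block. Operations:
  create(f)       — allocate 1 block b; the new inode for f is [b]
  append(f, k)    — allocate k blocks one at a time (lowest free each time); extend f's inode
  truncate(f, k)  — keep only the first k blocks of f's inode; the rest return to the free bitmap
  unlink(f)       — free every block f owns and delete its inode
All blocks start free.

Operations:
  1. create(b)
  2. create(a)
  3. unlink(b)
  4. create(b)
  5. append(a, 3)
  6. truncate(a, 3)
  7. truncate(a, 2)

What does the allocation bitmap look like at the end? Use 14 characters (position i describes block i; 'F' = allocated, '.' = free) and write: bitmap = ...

create(b): bitmap=F............. | b=[0]
create(a): bitmap=FF............ | a=[1] b=[0]
unlink(b): bitmap=.F............ | a=[1]
create(b): bitmap=FF............ | a=[1] b=[0]
append(a, 3): bitmap=FFFFF......... | a=[1, 2, 3, 4] b=[0]
truncate(a, 3): bitmap=FFFF.......... | a=[1, 2, 3] b=[0]
truncate(a, 2): bitmap=FFF........... | a=[1, 2] b=[0]

bitmap = FFF...........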